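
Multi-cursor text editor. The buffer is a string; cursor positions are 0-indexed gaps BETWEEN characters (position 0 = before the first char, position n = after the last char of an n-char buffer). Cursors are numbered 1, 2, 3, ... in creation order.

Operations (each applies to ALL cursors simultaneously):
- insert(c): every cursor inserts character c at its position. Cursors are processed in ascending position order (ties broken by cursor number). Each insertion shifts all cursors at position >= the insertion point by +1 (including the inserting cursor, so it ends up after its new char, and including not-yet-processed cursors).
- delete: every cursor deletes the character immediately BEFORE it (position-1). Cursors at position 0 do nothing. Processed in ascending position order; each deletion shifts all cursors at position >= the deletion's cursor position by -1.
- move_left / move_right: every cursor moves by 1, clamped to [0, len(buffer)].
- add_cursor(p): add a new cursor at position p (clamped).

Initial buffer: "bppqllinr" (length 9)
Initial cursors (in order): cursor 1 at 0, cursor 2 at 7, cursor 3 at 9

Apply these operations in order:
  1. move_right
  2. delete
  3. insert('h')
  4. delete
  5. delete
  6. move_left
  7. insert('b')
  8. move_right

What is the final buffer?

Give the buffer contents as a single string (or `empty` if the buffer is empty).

After op 1 (move_right): buffer="bppqllinr" (len 9), cursors c1@1 c2@8 c3@9, authorship .........
After op 2 (delete): buffer="ppqlli" (len 6), cursors c1@0 c2@6 c3@6, authorship ......
After op 3 (insert('h')): buffer="hppqllihh" (len 9), cursors c1@1 c2@9 c3@9, authorship 1......23
After op 4 (delete): buffer="ppqlli" (len 6), cursors c1@0 c2@6 c3@6, authorship ......
After op 5 (delete): buffer="ppql" (len 4), cursors c1@0 c2@4 c3@4, authorship ....
After op 6 (move_left): buffer="ppql" (len 4), cursors c1@0 c2@3 c3@3, authorship ....
After op 7 (insert('b')): buffer="bppqbbl" (len 7), cursors c1@1 c2@6 c3@6, authorship 1...23.
After op 8 (move_right): buffer="bppqbbl" (len 7), cursors c1@2 c2@7 c3@7, authorship 1...23.

Answer: bppqbbl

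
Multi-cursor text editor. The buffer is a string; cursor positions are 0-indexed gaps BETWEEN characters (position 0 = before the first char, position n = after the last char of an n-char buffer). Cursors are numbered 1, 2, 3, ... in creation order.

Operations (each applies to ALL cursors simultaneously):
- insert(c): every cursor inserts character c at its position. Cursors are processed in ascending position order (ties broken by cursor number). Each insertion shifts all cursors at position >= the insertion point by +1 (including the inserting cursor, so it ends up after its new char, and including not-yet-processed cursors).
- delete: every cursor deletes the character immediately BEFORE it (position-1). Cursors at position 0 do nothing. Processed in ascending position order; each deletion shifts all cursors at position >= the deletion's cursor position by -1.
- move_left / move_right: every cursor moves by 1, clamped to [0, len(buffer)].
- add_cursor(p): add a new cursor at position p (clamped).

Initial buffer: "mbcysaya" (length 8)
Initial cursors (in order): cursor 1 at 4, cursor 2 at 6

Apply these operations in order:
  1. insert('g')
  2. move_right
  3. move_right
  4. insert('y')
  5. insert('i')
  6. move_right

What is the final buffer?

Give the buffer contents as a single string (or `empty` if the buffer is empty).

Answer: mbcygsayigyayi

Derivation:
After op 1 (insert('g')): buffer="mbcygsagya" (len 10), cursors c1@5 c2@8, authorship ....1..2..
After op 2 (move_right): buffer="mbcygsagya" (len 10), cursors c1@6 c2@9, authorship ....1..2..
After op 3 (move_right): buffer="mbcygsagya" (len 10), cursors c1@7 c2@10, authorship ....1..2..
After op 4 (insert('y')): buffer="mbcygsaygyay" (len 12), cursors c1@8 c2@12, authorship ....1..12..2
After op 5 (insert('i')): buffer="mbcygsayigyayi" (len 14), cursors c1@9 c2@14, authorship ....1..112..22
After op 6 (move_right): buffer="mbcygsayigyayi" (len 14), cursors c1@10 c2@14, authorship ....1..112..22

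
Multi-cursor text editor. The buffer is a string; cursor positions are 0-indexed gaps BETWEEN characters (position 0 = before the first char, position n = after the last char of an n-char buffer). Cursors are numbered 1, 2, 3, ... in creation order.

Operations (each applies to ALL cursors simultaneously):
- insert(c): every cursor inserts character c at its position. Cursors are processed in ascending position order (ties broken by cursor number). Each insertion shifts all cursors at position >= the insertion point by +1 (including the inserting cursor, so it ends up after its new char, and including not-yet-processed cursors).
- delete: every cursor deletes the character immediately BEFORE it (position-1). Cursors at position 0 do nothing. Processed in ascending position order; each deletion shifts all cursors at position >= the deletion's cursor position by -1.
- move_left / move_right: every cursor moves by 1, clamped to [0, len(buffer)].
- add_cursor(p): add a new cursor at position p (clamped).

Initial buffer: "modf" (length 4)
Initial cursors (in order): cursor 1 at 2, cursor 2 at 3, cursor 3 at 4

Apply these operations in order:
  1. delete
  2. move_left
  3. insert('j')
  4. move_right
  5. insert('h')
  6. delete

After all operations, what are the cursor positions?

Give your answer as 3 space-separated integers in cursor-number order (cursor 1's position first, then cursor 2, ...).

Answer: 4 4 4

Derivation:
After op 1 (delete): buffer="m" (len 1), cursors c1@1 c2@1 c3@1, authorship .
After op 2 (move_left): buffer="m" (len 1), cursors c1@0 c2@0 c3@0, authorship .
After op 3 (insert('j')): buffer="jjjm" (len 4), cursors c1@3 c2@3 c3@3, authorship 123.
After op 4 (move_right): buffer="jjjm" (len 4), cursors c1@4 c2@4 c3@4, authorship 123.
After op 5 (insert('h')): buffer="jjjmhhh" (len 7), cursors c1@7 c2@7 c3@7, authorship 123.123
After op 6 (delete): buffer="jjjm" (len 4), cursors c1@4 c2@4 c3@4, authorship 123.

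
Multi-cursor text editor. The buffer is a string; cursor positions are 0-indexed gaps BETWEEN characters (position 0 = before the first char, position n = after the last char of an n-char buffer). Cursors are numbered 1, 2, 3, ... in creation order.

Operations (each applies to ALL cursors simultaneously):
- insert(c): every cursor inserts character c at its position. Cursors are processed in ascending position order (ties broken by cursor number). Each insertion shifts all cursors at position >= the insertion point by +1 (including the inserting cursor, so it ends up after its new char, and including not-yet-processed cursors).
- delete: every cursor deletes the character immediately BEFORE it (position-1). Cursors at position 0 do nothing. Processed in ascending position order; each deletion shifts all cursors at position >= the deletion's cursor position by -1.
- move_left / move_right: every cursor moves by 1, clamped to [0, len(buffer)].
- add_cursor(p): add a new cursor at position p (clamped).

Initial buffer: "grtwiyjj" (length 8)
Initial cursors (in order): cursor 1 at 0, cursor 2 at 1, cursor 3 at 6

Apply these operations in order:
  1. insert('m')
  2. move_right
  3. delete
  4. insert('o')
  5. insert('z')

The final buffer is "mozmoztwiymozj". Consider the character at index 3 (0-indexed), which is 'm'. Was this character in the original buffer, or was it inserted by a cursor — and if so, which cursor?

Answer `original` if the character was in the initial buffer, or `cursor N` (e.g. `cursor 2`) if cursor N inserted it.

After op 1 (insert('m')): buffer="mgmrtwiymjj" (len 11), cursors c1@1 c2@3 c3@9, authorship 1.2.....3..
After op 2 (move_right): buffer="mgmrtwiymjj" (len 11), cursors c1@2 c2@4 c3@10, authorship 1.2.....3..
After op 3 (delete): buffer="mmtwiymj" (len 8), cursors c1@1 c2@2 c3@7, authorship 12....3.
After op 4 (insert('o')): buffer="momotwiymoj" (len 11), cursors c1@2 c2@4 c3@10, authorship 1122....33.
After op 5 (insert('z')): buffer="mozmoztwiymozj" (len 14), cursors c1@3 c2@6 c3@13, authorship 111222....333.
Authorship (.=original, N=cursor N): 1 1 1 2 2 2 . . . . 3 3 3 .
Index 3: author = 2

Answer: cursor 2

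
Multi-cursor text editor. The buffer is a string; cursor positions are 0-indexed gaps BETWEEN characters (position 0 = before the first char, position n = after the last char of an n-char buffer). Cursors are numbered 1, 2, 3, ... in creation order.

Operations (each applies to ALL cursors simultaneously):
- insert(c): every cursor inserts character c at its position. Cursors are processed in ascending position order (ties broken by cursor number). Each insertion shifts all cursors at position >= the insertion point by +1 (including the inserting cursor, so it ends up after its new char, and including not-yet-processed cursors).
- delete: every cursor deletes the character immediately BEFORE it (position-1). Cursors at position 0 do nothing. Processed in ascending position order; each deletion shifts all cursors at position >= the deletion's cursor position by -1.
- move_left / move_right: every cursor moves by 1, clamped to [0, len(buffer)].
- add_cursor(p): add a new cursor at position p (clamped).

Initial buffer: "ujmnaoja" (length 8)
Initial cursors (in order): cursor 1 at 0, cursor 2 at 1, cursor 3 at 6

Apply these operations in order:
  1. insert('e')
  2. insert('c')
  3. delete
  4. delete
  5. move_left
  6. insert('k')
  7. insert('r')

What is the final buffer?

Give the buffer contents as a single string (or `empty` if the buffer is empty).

After op 1 (insert('e')): buffer="euejmnaoeja" (len 11), cursors c1@1 c2@3 c3@9, authorship 1.2.....3..
After op 2 (insert('c')): buffer="ecuecjmnaoecja" (len 14), cursors c1@2 c2@5 c3@12, authorship 11.22.....33..
After op 3 (delete): buffer="euejmnaoeja" (len 11), cursors c1@1 c2@3 c3@9, authorship 1.2.....3..
After op 4 (delete): buffer="ujmnaoja" (len 8), cursors c1@0 c2@1 c3@6, authorship ........
After op 5 (move_left): buffer="ujmnaoja" (len 8), cursors c1@0 c2@0 c3@5, authorship ........
After op 6 (insert('k')): buffer="kkujmnakoja" (len 11), cursors c1@2 c2@2 c3@8, authorship 12.....3...
After op 7 (insert('r')): buffer="kkrrujmnakroja" (len 14), cursors c1@4 c2@4 c3@11, authorship 1212.....33...

Answer: kkrrujmnakroja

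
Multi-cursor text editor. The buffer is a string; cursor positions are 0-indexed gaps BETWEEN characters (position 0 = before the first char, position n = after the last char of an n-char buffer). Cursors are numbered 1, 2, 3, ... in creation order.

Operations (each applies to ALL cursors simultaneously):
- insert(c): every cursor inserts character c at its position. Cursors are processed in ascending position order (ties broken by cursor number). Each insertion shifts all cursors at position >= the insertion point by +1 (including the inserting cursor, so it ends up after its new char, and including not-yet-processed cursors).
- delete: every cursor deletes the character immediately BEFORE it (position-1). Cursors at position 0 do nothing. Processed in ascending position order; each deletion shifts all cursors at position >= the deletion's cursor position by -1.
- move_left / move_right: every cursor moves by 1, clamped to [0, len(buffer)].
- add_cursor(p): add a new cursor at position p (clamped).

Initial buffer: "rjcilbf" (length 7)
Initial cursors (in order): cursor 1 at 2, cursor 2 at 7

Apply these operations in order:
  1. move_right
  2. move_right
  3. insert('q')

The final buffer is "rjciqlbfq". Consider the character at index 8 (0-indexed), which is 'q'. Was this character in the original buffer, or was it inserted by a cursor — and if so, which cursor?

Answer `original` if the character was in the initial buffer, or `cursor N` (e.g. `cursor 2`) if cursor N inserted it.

After op 1 (move_right): buffer="rjcilbf" (len 7), cursors c1@3 c2@7, authorship .......
After op 2 (move_right): buffer="rjcilbf" (len 7), cursors c1@4 c2@7, authorship .......
After op 3 (insert('q')): buffer="rjciqlbfq" (len 9), cursors c1@5 c2@9, authorship ....1...2
Authorship (.=original, N=cursor N): . . . . 1 . . . 2
Index 8: author = 2

Answer: cursor 2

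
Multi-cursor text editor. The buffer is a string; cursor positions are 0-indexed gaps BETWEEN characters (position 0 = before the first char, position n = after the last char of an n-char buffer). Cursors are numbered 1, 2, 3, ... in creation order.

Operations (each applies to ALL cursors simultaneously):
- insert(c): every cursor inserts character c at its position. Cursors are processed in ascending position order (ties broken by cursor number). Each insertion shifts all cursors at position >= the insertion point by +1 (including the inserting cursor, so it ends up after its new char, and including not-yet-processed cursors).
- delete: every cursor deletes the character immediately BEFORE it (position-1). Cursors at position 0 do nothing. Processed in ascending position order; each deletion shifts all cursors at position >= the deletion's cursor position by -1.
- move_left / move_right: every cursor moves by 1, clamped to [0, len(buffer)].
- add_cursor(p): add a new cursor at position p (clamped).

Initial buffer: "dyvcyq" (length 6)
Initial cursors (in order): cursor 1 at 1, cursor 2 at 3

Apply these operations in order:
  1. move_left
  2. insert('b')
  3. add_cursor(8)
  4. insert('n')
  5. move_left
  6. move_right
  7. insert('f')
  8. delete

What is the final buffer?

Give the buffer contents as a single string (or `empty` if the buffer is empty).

Answer: bndybnvcyqn

Derivation:
After op 1 (move_left): buffer="dyvcyq" (len 6), cursors c1@0 c2@2, authorship ......
After op 2 (insert('b')): buffer="bdybvcyq" (len 8), cursors c1@1 c2@4, authorship 1..2....
After op 3 (add_cursor(8)): buffer="bdybvcyq" (len 8), cursors c1@1 c2@4 c3@8, authorship 1..2....
After op 4 (insert('n')): buffer="bndybnvcyqn" (len 11), cursors c1@2 c2@6 c3@11, authorship 11..22....3
After op 5 (move_left): buffer="bndybnvcyqn" (len 11), cursors c1@1 c2@5 c3@10, authorship 11..22....3
After op 6 (move_right): buffer="bndybnvcyqn" (len 11), cursors c1@2 c2@6 c3@11, authorship 11..22....3
After op 7 (insert('f')): buffer="bnfdybnfvcyqnf" (len 14), cursors c1@3 c2@8 c3@14, authorship 111..222....33
After op 8 (delete): buffer="bndybnvcyqn" (len 11), cursors c1@2 c2@6 c3@11, authorship 11..22....3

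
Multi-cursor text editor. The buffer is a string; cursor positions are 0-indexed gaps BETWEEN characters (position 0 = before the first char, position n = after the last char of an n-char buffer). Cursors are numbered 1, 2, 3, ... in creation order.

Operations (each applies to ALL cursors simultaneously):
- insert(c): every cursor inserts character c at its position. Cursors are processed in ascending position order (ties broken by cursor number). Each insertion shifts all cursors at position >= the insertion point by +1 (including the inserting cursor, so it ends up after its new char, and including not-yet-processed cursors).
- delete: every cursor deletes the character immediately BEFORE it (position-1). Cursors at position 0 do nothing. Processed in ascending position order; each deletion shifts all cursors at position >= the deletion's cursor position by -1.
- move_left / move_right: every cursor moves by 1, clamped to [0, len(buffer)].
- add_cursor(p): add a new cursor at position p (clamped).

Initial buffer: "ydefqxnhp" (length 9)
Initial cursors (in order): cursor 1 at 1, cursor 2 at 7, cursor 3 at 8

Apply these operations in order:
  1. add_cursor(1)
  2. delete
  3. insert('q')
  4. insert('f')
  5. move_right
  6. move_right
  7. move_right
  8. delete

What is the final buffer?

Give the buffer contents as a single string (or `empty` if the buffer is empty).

After op 1 (add_cursor(1)): buffer="ydefqxnhp" (len 9), cursors c1@1 c4@1 c2@7 c3@8, authorship .........
After op 2 (delete): buffer="defqxp" (len 6), cursors c1@0 c4@0 c2@5 c3@5, authorship ......
After op 3 (insert('q')): buffer="qqdefqxqqp" (len 10), cursors c1@2 c4@2 c2@9 c3@9, authorship 14.....23.
After op 4 (insert('f')): buffer="qqffdefqxqqffp" (len 14), cursors c1@4 c4@4 c2@13 c3@13, authorship 1414.....2323.
After op 5 (move_right): buffer="qqffdefqxqqffp" (len 14), cursors c1@5 c4@5 c2@14 c3@14, authorship 1414.....2323.
After op 6 (move_right): buffer="qqffdefqxqqffp" (len 14), cursors c1@6 c4@6 c2@14 c3@14, authorship 1414.....2323.
After op 7 (move_right): buffer="qqffdefqxqqffp" (len 14), cursors c1@7 c4@7 c2@14 c3@14, authorship 1414.....2323.
After op 8 (delete): buffer="qqffdqxqqf" (len 10), cursors c1@5 c4@5 c2@10 c3@10, authorship 1414...232

Answer: qqffdqxqqf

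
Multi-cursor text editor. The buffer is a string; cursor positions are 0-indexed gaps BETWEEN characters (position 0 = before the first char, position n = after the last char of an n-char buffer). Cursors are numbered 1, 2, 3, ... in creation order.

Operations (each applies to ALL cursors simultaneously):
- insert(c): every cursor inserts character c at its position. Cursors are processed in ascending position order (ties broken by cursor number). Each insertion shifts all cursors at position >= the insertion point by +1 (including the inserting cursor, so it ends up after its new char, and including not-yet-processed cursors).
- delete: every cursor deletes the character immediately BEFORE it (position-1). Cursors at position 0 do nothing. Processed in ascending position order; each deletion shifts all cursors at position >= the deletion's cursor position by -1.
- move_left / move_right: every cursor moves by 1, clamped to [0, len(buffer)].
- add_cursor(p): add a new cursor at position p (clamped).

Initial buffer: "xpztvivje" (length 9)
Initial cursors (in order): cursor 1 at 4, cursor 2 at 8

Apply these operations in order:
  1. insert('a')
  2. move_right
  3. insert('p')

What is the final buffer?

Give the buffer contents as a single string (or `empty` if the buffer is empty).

Answer: xpztavpivjaep

Derivation:
After op 1 (insert('a')): buffer="xpztavivjae" (len 11), cursors c1@5 c2@10, authorship ....1....2.
After op 2 (move_right): buffer="xpztavivjae" (len 11), cursors c1@6 c2@11, authorship ....1....2.
After op 3 (insert('p')): buffer="xpztavpivjaep" (len 13), cursors c1@7 c2@13, authorship ....1.1...2.2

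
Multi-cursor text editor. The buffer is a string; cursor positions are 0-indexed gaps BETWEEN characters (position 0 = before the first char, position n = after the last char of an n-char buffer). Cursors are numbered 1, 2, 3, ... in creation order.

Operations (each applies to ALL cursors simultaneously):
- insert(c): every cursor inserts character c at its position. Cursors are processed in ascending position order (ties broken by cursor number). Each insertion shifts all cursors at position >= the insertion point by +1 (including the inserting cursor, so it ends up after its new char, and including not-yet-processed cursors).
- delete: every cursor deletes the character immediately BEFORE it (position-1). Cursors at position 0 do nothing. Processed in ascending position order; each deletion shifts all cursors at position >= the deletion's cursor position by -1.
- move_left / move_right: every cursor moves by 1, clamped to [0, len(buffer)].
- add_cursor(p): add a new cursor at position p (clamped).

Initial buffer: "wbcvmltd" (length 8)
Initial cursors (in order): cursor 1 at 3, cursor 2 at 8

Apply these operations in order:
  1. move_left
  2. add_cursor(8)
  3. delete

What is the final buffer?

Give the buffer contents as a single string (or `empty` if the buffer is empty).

After op 1 (move_left): buffer="wbcvmltd" (len 8), cursors c1@2 c2@7, authorship ........
After op 2 (add_cursor(8)): buffer="wbcvmltd" (len 8), cursors c1@2 c2@7 c3@8, authorship ........
After op 3 (delete): buffer="wcvml" (len 5), cursors c1@1 c2@5 c3@5, authorship .....

Answer: wcvml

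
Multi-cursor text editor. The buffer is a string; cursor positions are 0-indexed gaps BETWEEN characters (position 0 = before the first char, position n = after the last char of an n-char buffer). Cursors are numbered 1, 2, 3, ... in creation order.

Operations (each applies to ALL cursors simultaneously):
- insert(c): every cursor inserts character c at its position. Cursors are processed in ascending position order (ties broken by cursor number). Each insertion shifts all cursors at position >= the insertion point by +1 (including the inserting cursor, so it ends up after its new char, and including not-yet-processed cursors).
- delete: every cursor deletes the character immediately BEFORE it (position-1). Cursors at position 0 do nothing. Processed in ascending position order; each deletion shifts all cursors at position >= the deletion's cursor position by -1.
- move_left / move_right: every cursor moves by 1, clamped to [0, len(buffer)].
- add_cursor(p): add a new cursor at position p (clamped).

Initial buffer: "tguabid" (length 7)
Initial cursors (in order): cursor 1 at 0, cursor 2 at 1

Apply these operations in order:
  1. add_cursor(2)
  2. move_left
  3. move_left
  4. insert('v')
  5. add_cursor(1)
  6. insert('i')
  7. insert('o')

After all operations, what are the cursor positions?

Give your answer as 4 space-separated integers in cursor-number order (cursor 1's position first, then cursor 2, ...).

After op 1 (add_cursor(2)): buffer="tguabid" (len 7), cursors c1@0 c2@1 c3@2, authorship .......
After op 2 (move_left): buffer="tguabid" (len 7), cursors c1@0 c2@0 c3@1, authorship .......
After op 3 (move_left): buffer="tguabid" (len 7), cursors c1@0 c2@0 c3@0, authorship .......
After op 4 (insert('v')): buffer="vvvtguabid" (len 10), cursors c1@3 c2@3 c3@3, authorship 123.......
After op 5 (add_cursor(1)): buffer="vvvtguabid" (len 10), cursors c4@1 c1@3 c2@3 c3@3, authorship 123.......
After op 6 (insert('i')): buffer="vivviiitguabid" (len 14), cursors c4@2 c1@7 c2@7 c3@7, authorship 1423123.......
After op 7 (insert('o')): buffer="viovviiioootguabid" (len 18), cursors c4@3 c1@11 c2@11 c3@11, authorship 14423123123.......

Answer: 11 11 11 3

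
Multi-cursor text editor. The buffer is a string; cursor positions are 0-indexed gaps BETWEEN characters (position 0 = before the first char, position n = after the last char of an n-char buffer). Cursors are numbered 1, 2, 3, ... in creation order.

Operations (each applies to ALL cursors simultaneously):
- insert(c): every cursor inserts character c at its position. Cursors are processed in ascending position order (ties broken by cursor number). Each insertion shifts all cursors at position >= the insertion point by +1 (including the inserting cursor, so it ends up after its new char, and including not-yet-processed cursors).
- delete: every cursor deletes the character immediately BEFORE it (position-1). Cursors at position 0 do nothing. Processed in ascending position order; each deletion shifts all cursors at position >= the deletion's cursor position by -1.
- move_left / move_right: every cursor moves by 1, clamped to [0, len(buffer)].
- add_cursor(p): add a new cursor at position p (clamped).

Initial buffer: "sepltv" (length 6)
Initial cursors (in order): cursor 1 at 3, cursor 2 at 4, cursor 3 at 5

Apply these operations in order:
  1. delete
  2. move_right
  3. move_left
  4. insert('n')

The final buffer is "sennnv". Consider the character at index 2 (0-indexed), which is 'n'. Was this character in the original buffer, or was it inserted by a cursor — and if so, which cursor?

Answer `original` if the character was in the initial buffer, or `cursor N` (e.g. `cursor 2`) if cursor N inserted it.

Answer: cursor 1

Derivation:
After op 1 (delete): buffer="sev" (len 3), cursors c1@2 c2@2 c3@2, authorship ...
After op 2 (move_right): buffer="sev" (len 3), cursors c1@3 c2@3 c3@3, authorship ...
After op 3 (move_left): buffer="sev" (len 3), cursors c1@2 c2@2 c3@2, authorship ...
After op 4 (insert('n')): buffer="sennnv" (len 6), cursors c1@5 c2@5 c3@5, authorship ..123.
Authorship (.=original, N=cursor N): . . 1 2 3 .
Index 2: author = 1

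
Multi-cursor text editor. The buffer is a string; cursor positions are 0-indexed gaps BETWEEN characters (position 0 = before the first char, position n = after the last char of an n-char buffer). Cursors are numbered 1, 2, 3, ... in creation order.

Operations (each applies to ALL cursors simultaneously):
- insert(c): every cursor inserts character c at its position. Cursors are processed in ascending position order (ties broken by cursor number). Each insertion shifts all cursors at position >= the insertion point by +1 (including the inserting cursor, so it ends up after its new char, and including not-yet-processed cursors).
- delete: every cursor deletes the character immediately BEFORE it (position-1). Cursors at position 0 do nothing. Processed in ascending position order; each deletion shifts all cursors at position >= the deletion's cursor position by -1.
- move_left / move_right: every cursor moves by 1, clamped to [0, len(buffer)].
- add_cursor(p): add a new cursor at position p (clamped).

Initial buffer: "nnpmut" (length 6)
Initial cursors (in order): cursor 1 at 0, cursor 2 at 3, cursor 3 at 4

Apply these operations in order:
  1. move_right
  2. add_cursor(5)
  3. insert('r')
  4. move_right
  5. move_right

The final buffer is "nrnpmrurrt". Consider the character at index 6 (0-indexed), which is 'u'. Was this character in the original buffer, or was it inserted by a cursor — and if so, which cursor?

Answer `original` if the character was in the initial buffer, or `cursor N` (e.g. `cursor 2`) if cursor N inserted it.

After op 1 (move_right): buffer="nnpmut" (len 6), cursors c1@1 c2@4 c3@5, authorship ......
After op 2 (add_cursor(5)): buffer="nnpmut" (len 6), cursors c1@1 c2@4 c3@5 c4@5, authorship ......
After op 3 (insert('r')): buffer="nrnpmrurrt" (len 10), cursors c1@2 c2@6 c3@9 c4@9, authorship .1...2.34.
After op 4 (move_right): buffer="nrnpmrurrt" (len 10), cursors c1@3 c2@7 c3@10 c4@10, authorship .1...2.34.
After op 5 (move_right): buffer="nrnpmrurrt" (len 10), cursors c1@4 c2@8 c3@10 c4@10, authorship .1...2.34.
Authorship (.=original, N=cursor N): . 1 . . . 2 . 3 4 .
Index 6: author = original

Answer: original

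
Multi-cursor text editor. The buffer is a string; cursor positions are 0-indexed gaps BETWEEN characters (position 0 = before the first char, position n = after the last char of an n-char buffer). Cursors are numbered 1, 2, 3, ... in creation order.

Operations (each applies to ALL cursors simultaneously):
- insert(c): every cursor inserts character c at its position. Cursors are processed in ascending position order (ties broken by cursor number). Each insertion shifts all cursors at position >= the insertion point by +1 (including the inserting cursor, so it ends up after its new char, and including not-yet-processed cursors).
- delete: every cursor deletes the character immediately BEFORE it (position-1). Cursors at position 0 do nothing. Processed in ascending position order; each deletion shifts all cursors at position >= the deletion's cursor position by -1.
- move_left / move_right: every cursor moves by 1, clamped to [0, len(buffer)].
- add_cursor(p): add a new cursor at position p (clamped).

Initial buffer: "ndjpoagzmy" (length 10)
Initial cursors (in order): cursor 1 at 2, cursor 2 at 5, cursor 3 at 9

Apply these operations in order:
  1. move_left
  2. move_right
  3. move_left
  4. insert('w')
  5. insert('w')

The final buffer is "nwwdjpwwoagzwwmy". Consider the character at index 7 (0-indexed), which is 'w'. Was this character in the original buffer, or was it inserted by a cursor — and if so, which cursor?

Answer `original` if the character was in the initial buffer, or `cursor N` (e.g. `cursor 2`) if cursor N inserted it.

Answer: cursor 2

Derivation:
After op 1 (move_left): buffer="ndjpoagzmy" (len 10), cursors c1@1 c2@4 c3@8, authorship ..........
After op 2 (move_right): buffer="ndjpoagzmy" (len 10), cursors c1@2 c2@5 c3@9, authorship ..........
After op 3 (move_left): buffer="ndjpoagzmy" (len 10), cursors c1@1 c2@4 c3@8, authorship ..........
After op 4 (insert('w')): buffer="nwdjpwoagzwmy" (len 13), cursors c1@2 c2@6 c3@11, authorship .1...2....3..
After op 5 (insert('w')): buffer="nwwdjpwwoagzwwmy" (len 16), cursors c1@3 c2@8 c3@14, authorship .11...22....33..
Authorship (.=original, N=cursor N): . 1 1 . . . 2 2 . . . . 3 3 . .
Index 7: author = 2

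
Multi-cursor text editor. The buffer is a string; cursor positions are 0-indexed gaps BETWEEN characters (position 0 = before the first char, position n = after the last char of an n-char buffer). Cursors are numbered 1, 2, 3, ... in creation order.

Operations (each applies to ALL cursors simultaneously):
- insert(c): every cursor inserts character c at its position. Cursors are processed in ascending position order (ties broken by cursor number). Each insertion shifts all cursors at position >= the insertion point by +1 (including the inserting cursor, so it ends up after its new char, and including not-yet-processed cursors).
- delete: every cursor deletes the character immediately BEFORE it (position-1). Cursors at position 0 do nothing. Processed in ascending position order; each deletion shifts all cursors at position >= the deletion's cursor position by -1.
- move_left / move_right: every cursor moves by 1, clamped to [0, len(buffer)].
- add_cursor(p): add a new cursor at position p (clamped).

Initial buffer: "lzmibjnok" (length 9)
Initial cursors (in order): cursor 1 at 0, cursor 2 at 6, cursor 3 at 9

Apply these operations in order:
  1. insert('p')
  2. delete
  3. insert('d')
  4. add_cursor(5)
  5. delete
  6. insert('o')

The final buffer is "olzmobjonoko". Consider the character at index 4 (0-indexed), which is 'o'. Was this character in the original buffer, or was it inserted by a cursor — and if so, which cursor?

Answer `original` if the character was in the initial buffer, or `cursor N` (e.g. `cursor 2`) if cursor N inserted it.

Answer: cursor 4

Derivation:
After op 1 (insert('p')): buffer="plzmibjpnokp" (len 12), cursors c1@1 c2@8 c3@12, authorship 1......2...3
After op 2 (delete): buffer="lzmibjnok" (len 9), cursors c1@0 c2@6 c3@9, authorship .........
After op 3 (insert('d')): buffer="dlzmibjdnokd" (len 12), cursors c1@1 c2@8 c3@12, authorship 1......2...3
After op 4 (add_cursor(5)): buffer="dlzmibjdnokd" (len 12), cursors c1@1 c4@5 c2@8 c3@12, authorship 1......2...3
After op 5 (delete): buffer="lzmbjnok" (len 8), cursors c1@0 c4@3 c2@5 c3@8, authorship ........
After op 6 (insert('o')): buffer="olzmobjonoko" (len 12), cursors c1@1 c4@5 c2@8 c3@12, authorship 1...4..2...3
Authorship (.=original, N=cursor N): 1 . . . 4 . . 2 . . . 3
Index 4: author = 4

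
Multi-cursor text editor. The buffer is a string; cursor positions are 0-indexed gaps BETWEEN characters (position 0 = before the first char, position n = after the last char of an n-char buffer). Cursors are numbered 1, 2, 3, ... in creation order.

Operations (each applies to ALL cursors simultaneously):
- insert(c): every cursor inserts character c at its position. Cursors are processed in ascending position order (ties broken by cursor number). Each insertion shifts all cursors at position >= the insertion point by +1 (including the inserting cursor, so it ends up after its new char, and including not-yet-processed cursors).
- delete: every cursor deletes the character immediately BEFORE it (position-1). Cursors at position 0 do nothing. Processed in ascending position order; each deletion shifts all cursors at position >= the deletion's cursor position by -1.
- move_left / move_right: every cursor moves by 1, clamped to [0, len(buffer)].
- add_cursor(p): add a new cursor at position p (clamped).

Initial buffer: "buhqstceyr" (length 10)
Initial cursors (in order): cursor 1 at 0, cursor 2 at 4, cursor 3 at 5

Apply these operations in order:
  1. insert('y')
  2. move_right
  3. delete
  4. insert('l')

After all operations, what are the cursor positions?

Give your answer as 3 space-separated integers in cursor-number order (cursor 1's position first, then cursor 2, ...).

Answer: 2 7 9

Derivation:
After op 1 (insert('y')): buffer="ybuhqysytceyr" (len 13), cursors c1@1 c2@6 c3@8, authorship 1....2.3.....
After op 2 (move_right): buffer="ybuhqysytceyr" (len 13), cursors c1@2 c2@7 c3@9, authorship 1....2.3.....
After op 3 (delete): buffer="yuhqyyceyr" (len 10), cursors c1@1 c2@5 c3@6, authorship 1...23....
After op 4 (insert('l')): buffer="yluhqylylceyr" (len 13), cursors c1@2 c2@7 c3@9, authorship 11...2233....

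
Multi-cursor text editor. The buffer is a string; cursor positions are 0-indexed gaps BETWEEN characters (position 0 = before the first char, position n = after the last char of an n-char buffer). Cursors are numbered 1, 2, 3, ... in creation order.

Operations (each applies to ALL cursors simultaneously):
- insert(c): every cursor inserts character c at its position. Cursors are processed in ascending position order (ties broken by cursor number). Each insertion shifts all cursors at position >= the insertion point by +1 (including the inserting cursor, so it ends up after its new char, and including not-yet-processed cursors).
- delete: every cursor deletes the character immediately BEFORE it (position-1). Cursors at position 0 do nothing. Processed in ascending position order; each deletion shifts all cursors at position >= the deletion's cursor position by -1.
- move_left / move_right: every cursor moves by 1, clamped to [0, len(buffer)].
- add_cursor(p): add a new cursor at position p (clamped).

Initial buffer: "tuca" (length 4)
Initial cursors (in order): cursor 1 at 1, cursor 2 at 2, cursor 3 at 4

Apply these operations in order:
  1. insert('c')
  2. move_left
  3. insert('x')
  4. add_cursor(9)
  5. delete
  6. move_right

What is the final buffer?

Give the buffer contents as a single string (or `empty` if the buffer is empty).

Answer: tcuccc

Derivation:
After op 1 (insert('c')): buffer="tcuccac" (len 7), cursors c1@2 c2@4 c3@7, authorship .1.2..3
After op 2 (move_left): buffer="tcuccac" (len 7), cursors c1@1 c2@3 c3@6, authorship .1.2..3
After op 3 (insert('x')): buffer="txcuxccaxc" (len 10), cursors c1@2 c2@5 c3@9, authorship .11.22..33
After op 4 (add_cursor(9)): buffer="txcuxccaxc" (len 10), cursors c1@2 c2@5 c3@9 c4@9, authorship .11.22..33
After op 5 (delete): buffer="tcuccc" (len 6), cursors c1@1 c2@3 c3@5 c4@5, authorship .1.2.3
After op 6 (move_right): buffer="tcuccc" (len 6), cursors c1@2 c2@4 c3@6 c4@6, authorship .1.2.3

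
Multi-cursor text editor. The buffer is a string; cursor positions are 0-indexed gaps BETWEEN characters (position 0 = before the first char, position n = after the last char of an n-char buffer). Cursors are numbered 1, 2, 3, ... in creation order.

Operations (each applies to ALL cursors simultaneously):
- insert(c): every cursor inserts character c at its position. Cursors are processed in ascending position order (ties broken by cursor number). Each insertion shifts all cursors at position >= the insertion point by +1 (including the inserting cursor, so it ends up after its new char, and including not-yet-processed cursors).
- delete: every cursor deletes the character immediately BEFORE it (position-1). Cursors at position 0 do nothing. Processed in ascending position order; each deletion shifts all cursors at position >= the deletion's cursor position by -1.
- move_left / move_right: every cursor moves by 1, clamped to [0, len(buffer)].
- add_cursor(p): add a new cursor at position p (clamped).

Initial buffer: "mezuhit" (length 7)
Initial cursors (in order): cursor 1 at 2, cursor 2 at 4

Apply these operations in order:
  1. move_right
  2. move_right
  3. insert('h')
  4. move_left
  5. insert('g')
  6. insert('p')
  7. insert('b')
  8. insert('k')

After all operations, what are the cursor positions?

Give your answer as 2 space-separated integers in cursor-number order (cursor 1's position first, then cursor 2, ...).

Answer: 8 15

Derivation:
After op 1 (move_right): buffer="mezuhit" (len 7), cursors c1@3 c2@5, authorship .......
After op 2 (move_right): buffer="mezuhit" (len 7), cursors c1@4 c2@6, authorship .......
After op 3 (insert('h')): buffer="mezuhhiht" (len 9), cursors c1@5 c2@8, authorship ....1..2.
After op 4 (move_left): buffer="mezuhhiht" (len 9), cursors c1@4 c2@7, authorship ....1..2.
After op 5 (insert('g')): buffer="mezughhight" (len 11), cursors c1@5 c2@9, authorship ....11..22.
After op 6 (insert('p')): buffer="mezugphhigpht" (len 13), cursors c1@6 c2@11, authorship ....111..222.
After op 7 (insert('b')): buffer="mezugpbhhigpbht" (len 15), cursors c1@7 c2@13, authorship ....1111..2222.
After op 8 (insert('k')): buffer="mezugpbkhhigpbkht" (len 17), cursors c1@8 c2@15, authorship ....11111..22222.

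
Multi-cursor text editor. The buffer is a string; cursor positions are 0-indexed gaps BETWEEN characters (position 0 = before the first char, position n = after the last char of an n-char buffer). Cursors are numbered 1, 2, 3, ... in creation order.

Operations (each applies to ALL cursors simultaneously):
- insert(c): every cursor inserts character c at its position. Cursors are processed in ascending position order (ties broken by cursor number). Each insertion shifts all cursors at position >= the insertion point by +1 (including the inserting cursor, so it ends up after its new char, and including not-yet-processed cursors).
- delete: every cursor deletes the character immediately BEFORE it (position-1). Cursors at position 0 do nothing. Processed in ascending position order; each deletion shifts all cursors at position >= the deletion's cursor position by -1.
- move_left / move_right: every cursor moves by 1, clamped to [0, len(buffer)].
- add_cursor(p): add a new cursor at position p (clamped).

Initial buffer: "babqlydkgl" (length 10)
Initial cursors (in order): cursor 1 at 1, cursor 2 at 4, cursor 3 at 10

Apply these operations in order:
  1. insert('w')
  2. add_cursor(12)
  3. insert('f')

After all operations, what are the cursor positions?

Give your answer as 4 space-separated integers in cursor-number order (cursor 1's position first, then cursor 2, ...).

Answer: 3 8 17 15

Derivation:
After op 1 (insert('w')): buffer="bwabqwlydkglw" (len 13), cursors c1@2 c2@6 c3@13, authorship .1...2......3
After op 2 (add_cursor(12)): buffer="bwabqwlydkglw" (len 13), cursors c1@2 c2@6 c4@12 c3@13, authorship .1...2......3
After op 3 (insert('f')): buffer="bwfabqwflydkglfwf" (len 17), cursors c1@3 c2@8 c4@15 c3@17, authorship .11...22......433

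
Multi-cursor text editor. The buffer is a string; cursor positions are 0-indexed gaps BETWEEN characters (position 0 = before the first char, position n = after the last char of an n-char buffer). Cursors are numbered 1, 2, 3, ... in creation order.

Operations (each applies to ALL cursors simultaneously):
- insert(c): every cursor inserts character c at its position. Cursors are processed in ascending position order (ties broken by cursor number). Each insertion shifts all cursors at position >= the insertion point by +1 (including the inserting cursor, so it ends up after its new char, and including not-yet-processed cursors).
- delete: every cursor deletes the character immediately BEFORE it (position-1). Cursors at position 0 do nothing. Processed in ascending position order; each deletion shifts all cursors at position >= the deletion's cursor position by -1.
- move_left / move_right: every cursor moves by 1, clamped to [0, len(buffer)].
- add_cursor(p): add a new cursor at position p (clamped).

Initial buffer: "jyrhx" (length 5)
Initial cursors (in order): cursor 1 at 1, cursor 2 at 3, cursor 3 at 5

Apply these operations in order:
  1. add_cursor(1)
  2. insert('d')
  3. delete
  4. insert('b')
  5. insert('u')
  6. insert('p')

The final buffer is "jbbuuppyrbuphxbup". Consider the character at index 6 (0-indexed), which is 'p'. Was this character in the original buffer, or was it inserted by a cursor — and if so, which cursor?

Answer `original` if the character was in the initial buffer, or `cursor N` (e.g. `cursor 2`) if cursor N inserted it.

After op 1 (add_cursor(1)): buffer="jyrhx" (len 5), cursors c1@1 c4@1 c2@3 c3@5, authorship .....
After op 2 (insert('d')): buffer="jddyrdhxd" (len 9), cursors c1@3 c4@3 c2@6 c3@9, authorship .14..2..3
After op 3 (delete): buffer="jyrhx" (len 5), cursors c1@1 c4@1 c2@3 c3@5, authorship .....
After op 4 (insert('b')): buffer="jbbyrbhxb" (len 9), cursors c1@3 c4@3 c2@6 c3@9, authorship .14..2..3
After op 5 (insert('u')): buffer="jbbuuyrbuhxbu" (len 13), cursors c1@5 c4@5 c2@9 c3@13, authorship .1414..22..33
After op 6 (insert('p')): buffer="jbbuuppyrbuphxbup" (len 17), cursors c1@7 c4@7 c2@12 c3@17, authorship .141414..222..333
Authorship (.=original, N=cursor N): . 1 4 1 4 1 4 . . 2 2 2 . . 3 3 3
Index 6: author = 4

Answer: cursor 4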